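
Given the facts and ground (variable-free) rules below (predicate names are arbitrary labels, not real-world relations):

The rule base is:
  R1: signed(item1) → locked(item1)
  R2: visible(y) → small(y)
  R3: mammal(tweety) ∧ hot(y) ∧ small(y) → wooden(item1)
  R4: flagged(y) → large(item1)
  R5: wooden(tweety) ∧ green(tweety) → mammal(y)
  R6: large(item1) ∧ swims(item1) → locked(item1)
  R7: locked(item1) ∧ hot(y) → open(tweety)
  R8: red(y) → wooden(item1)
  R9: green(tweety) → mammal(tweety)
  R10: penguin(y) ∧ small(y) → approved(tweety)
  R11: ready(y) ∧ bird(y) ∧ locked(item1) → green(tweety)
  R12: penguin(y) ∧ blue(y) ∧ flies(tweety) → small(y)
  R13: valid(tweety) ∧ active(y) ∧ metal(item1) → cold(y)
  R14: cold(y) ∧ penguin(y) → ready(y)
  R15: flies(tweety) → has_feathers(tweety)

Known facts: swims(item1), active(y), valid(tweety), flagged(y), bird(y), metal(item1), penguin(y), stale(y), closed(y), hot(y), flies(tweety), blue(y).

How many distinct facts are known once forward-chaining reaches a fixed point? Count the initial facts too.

Round 1: R4 [flagged(y) → large(item1)]; R12 [penguin(y) ∧ blue(y) ∧ flies(tweety) → small(y)]; R13 [valid(tweety) ∧ active(y) ∧ metal(item1) → cold(y)]; R15 [flies(tweety) → has_feathers(tweety)]. Adds large(item1), small(y), cold(y), has_feathers(tweety).
Round 2: R6 [large(item1) ∧ swims(item1) → locked(item1)]; R10 [penguin(y) ∧ small(y) → approved(tweety)]; R14 [cold(y) ∧ penguin(y) → ready(y)]. Adds locked(item1), approved(tweety), ready(y).
Round 3: R7 [locked(item1) ∧ hot(y) → open(tweety)]; R11 [ready(y) ∧ bird(y) ∧ locked(item1) → green(tweety)]. Adds open(tweety), green(tweety).
Round 4: R9 [green(tweety) → mammal(tweety)]. Adds mammal(tweety).
Round 5: R3 [mammal(tweety) ∧ hot(y) ∧ small(y) → wooden(item1)]. Adds wooden(item1).
Closure: {active(y), approved(tweety), bird(y), blue(y), closed(y), cold(y), flagged(y), flies(tweety), green(tweety), has_feathers(tweety), hot(y), large(item1), locked(item1), mammal(tweety), metal(item1), open(tweety), penguin(y), ready(y), small(y), stale(y), swims(item1), valid(tweety), wooden(item1)} — 23 facts.

23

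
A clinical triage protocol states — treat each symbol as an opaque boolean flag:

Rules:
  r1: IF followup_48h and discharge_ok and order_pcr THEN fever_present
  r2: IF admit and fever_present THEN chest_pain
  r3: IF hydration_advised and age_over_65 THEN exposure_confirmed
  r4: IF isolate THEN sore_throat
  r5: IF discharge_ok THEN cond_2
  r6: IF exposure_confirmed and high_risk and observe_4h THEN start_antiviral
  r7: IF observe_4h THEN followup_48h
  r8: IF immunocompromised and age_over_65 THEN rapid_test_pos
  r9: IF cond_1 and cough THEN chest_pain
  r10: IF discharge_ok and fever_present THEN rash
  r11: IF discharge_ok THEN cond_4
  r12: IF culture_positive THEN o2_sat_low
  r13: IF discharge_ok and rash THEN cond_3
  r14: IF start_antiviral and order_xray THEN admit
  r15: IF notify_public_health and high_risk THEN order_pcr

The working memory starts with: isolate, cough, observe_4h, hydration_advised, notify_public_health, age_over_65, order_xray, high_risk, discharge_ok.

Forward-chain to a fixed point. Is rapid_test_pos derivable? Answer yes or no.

no

[1] r3 [IF hydration_advised and age_over_65 THEN exposure_confirmed]; r4 [IF isolate THEN sore_throat]; r5 [IF discharge_ok THEN cond_2]; r7 [IF observe_4h THEN followup_48h]; r11 [IF discharge_ok THEN cond_4]; r15 [IF notify_public_health and high_risk THEN order_pcr]. ⇒ new: exposure_confirmed, sore_throat, cond_2, followup_48h, cond_4, order_pcr.
[2] r1 [IF followup_48h and discharge_ok and order_pcr THEN fever_present]; r6 [IF exposure_confirmed and high_risk and observe_4h THEN start_antiviral]. ⇒ new: fever_present, start_antiviral.
[3] r10 [IF discharge_ok and fever_present THEN rash]; r14 [IF start_antiviral and order_xray THEN admit]. ⇒ new: rash, admit.
[4] r2 [IF admit and fever_present THEN chest_pain]; r13 [IF discharge_ok and rash THEN cond_3]. ⇒ new: chest_pain, cond_3.
Fixed point reached. rapid_test_pos is concluded only by r8; r8 needs immunocompromised (never derived).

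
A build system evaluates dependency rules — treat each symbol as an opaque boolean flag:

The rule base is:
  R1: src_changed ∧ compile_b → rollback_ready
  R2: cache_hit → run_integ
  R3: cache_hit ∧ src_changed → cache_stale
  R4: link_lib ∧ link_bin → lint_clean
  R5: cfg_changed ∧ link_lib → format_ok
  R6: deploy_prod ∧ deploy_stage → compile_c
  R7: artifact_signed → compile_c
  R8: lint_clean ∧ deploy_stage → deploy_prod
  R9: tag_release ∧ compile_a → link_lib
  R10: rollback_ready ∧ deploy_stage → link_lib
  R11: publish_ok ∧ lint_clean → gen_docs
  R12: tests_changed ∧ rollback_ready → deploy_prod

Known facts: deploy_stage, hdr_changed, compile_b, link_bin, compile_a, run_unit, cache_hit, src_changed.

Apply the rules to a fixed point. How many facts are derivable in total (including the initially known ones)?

Round 1: R1 [src_changed ∧ compile_b → rollback_ready]; R2 [cache_hit → run_integ]; R3 [cache_hit ∧ src_changed → cache_stale]. Adds rollback_ready, run_integ, cache_stale.
Round 2: R10 [rollback_ready ∧ deploy_stage → link_lib]. Adds link_lib.
Round 3: R4 [link_lib ∧ link_bin → lint_clean]. Adds lint_clean.
Round 4: R8 [lint_clean ∧ deploy_stage → deploy_prod]. Adds deploy_prod.
Round 5: R6 [deploy_prod ∧ deploy_stage → compile_c]. Adds compile_c.
Closure: {cache_hit, cache_stale, compile_a, compile_b, compile_c, deploy_prod, deploy_stage, hdr_changed, link_bin, link_lib, lint_clean, rollback_ready, run_integ, run_unit, src_changed} — 15 facts.

15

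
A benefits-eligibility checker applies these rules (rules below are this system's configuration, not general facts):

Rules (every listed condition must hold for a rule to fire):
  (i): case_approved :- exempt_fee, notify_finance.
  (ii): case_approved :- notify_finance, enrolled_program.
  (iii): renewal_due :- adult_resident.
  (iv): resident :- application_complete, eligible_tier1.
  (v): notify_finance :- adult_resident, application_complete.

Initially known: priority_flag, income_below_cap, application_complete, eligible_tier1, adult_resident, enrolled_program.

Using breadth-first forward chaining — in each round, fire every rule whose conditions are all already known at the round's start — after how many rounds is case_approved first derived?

Round 1 — (iii), (iv), (v), derive renewal_due, resident, notify_finance.
Round 2 — (ii), derive case_approved.
case_approved first appears in round 2.

2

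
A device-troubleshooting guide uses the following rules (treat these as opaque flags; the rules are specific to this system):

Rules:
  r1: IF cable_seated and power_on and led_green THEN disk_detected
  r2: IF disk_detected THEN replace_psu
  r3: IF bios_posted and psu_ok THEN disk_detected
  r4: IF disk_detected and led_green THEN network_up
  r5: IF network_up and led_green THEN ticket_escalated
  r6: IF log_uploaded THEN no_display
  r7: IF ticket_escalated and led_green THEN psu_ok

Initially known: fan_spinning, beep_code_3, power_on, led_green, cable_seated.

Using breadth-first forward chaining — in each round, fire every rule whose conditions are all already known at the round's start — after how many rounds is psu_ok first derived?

Round 1 fires r1, giving disk_detected.
Round 2 fires r2, r4, giving replace_psu, network_up.
Round 3 fires r5, giving ticket_escalated.
Round 4 fires r7, giving psu_ok.
psu_ok first appears in round 4.

4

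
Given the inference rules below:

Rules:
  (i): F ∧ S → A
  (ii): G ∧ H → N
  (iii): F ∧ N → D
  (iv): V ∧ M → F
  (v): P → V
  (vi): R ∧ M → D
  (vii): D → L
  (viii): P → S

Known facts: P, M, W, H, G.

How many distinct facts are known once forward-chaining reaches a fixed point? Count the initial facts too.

Round 1 fires (ii), (v), (viii), giving N, V, S.
Round 2 fires (iv), giving F.
Round 3 fires (i), (iii), giving A, D.
Round 4 fires (vii), giving L.
Closure: {A, D, F, G, H, L, M, N, P, S, V, W} — 12 facts.

12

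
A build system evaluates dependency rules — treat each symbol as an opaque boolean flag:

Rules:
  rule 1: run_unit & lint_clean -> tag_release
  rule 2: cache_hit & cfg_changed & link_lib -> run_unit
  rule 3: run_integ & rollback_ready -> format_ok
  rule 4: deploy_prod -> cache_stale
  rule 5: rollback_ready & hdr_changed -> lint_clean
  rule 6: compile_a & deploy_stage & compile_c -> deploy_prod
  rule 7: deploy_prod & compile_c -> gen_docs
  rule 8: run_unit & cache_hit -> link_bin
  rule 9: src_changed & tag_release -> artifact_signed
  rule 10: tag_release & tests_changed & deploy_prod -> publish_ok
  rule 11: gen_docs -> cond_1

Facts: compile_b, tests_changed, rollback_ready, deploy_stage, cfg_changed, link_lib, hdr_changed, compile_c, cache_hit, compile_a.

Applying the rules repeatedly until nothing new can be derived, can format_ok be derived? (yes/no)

Round 1 fires rule 2, rule 5, rule 6, giving run_unit, lint_clean, deploy_prod.
Round 2 fires rule 1, rule 4, rule 7, rule 8, giving tag_release, cache_stale, gen_docs, link_bin.
Round 3 fires rule 10, rule 11, giving publish_ok, cond_1.
Fixed point reached. format_ok is concluded only by rule 3; rule 3 needs run_integ (never derived).

no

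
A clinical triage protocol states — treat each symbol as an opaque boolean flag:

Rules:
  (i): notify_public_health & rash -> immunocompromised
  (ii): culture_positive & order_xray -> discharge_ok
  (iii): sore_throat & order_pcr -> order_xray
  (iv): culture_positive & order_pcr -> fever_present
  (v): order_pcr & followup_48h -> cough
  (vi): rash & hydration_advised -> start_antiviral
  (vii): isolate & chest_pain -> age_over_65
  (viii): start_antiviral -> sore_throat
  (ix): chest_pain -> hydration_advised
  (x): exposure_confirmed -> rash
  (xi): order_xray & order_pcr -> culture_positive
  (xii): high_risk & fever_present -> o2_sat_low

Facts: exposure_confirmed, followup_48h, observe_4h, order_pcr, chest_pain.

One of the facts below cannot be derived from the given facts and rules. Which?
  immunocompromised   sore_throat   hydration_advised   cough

Round 1 — (v), (ix), (x), derive cough, hydration_advised, rash.
Round 2 — (vi), derive start_antiviral.
Round 3 — (viii), derive sore_throat.
Round 4 — (iii), derive order_xray.
Round 5 — (xi), derive culture_positive.
Round 6 — (ii), (iv), derive discharge_ok, fever_present.
Derived: cough (round 1), hydration_advised (round 1), sore_throat (round 3). immunocompromised never appears in any round.

immunocompromised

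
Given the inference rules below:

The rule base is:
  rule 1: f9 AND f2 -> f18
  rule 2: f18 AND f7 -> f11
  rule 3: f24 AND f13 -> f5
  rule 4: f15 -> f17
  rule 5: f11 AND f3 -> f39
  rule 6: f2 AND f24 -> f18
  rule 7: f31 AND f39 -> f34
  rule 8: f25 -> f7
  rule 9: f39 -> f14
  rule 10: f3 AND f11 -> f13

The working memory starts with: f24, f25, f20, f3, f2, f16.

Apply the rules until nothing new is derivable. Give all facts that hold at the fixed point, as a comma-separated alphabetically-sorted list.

[1] rule 6 [f2 AND f24 -> f18]; rule 8 [f25 -> f7]. ⇒ new: f18, f7.
[2] rule 2 [f18 AND f7 -> f11]. ⇒ new: f11.
[3] rule 5 [f11 AND f3 -> f39]; rule 10 [f3 AND f11 -> f13]. ⇒ new: f39, f13.
[4] rule 3 [f24 AND f13 -> f5]; rule 9 [f39 -> f14]. ⇒ new: f5, f14.

f11, f13, f14, f16, f18, f2, f20, f24, f25, f3, f39, f5, f7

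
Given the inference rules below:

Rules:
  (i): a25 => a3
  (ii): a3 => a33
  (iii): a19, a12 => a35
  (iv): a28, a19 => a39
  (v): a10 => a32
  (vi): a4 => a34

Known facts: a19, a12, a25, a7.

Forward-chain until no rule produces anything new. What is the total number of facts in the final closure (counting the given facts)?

7

Round 1: (i) [a25 => a3]; (iii) [a19, a12 => a35]. New: a3, a35.
Round 2: (ii) [a3 => a33]. New: a33.
Closure: {a12, a19, a25, a3, a33, a35, a7} — 7 facts.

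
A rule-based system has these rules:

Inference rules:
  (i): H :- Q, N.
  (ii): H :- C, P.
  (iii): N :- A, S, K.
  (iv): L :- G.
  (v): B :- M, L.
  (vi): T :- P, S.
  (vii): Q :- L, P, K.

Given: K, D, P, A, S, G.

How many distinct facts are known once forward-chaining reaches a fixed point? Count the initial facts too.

11

Round 1 fires (iii), (iv), (vi), giving N, L, T.
Round 2 fires (vii), giving Q.
Round 3 fires (i), giving H.
Closure: {A, D, G, H, K, L, N, P, Q, S, T} — 11 facts.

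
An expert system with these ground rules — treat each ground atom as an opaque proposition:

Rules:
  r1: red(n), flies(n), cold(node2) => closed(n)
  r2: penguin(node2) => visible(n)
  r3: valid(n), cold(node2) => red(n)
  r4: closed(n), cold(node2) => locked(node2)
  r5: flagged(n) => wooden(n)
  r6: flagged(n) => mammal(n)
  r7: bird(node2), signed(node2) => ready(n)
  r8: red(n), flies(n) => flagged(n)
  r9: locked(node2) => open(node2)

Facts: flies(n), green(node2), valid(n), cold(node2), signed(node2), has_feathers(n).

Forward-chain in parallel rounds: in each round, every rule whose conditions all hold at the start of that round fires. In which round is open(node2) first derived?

Round 1 — r3, derive red(n).
Round 2 — r1, r8, derive closed(n), flagged(n).
Round 3 — r4, r5, r6, derive locked(node2), wooden(n), mammal(n).
Round 4 — r9, derive open(node2).
open(node2) first appears in round 4.

4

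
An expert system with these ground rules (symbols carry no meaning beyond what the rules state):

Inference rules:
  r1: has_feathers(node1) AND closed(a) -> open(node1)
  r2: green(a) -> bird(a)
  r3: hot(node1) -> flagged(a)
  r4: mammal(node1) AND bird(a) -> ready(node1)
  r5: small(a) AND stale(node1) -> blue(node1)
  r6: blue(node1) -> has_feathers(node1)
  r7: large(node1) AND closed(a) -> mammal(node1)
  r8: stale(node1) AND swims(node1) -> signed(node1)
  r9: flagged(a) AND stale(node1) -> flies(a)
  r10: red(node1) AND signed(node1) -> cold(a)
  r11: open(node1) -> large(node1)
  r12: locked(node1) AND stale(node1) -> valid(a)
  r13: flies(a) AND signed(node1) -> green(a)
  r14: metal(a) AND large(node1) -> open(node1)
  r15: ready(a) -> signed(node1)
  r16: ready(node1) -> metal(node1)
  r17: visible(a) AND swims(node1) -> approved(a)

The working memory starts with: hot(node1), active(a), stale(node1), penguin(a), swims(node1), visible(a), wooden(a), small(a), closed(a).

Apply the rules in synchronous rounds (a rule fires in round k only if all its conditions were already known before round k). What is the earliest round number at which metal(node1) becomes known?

7

Round 1: r3 [hot(node1) -> flagged(a)]; r5 [small(a) AND stale(node1) -> blue(node1)]; r8 [stale(node1) AND swims(node1) -> signed(node1)]; r17 [visible(a) AND swims(node1) -> approved(a)]. New: flagged(a), blue(node1), signed(node1), approved(a).
Round 2: r6 [blue(node1) -> has_feathers(node1)]; r9 [flagged(a) AND stale(node1) -> flies(a)]. New: has_feathers(node1), flies(a).
Round 3: r1 [has_feathers(node1) AND closed(a) -> open(node1)]; r13 [flies(a) AND signed(node1) -> green(a)]. New: open(node1), green(a).
Round 4: r2 [green(a) -> bird(a)]; r11 [open(node1) -> large(node1)]. New: bird(a), large(node1).
Round 5: r7 [large(node1) AND closed(a) -> mammal(node1)]. New: mammal(node1).
Round 6: r4 [mammal(node1) AND bird(a) -> ready(node1)]. New: ready(node1).
Round 7: r16 [ready(node1) -> metal(node1)]. New: metal(node1).
metal(node1) first appears in round 7.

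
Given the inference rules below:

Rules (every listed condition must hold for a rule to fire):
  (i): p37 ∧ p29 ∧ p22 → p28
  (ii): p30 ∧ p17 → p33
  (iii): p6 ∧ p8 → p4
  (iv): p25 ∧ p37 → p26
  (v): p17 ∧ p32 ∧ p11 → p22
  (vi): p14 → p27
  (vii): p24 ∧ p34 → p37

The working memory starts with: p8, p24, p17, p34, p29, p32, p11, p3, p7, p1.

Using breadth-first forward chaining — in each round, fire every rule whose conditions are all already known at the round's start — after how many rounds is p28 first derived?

Round 1 — (v), (vii), derive p22, p37.
Round 2 — (i), derive p28.
p28 first appears in round 2.

2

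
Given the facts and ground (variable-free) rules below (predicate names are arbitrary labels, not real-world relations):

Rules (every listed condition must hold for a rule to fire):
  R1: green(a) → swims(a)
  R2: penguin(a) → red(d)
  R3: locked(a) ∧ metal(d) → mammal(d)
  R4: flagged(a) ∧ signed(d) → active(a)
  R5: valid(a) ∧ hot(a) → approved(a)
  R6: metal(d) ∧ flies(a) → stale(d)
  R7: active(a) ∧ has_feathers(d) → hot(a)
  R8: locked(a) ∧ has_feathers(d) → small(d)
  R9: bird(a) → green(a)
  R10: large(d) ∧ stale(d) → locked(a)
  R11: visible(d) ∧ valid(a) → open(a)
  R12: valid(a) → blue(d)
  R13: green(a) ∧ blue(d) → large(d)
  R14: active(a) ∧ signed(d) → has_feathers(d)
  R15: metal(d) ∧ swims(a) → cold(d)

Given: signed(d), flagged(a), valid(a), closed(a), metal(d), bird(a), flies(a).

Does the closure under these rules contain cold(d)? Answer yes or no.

Round 1 fires R4, R6, R9, R12, giving active(a), stale(d), green(a), blue(d).
Round 2 fires R1, R13, R14, giving swims(a), large(d), has_feathers(d).
Round 3 fires R7, R10, R15, giving hot(a), locked(a), cold(d).
Round 4 fires R3, R5, R8, giving mammal(d), approved(a), small(d).
cold(d) appears in round 3, so it is derivable.

yes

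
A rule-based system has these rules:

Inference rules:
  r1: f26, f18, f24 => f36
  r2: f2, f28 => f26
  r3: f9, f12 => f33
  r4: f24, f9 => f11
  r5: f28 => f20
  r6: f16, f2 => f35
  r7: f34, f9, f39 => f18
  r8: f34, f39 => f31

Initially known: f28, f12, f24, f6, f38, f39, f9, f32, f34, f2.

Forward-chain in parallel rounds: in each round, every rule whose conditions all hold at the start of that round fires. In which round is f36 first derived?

[1] r2 [f2, f28 => f26]; r3 [f9, f12 => f33]; r4 [f24, f9 => f11]; r5 [f28 => f20]; r7 [f34, f9, f39 => f18]; r8 [f34, f39 => f31]. ⇒ new: f26, f33, f11, f20, f18, f31.
[2] r1 [f26, f18, f24 => f36]. ⇒ new: f36.
f36 first appears in round 2.

2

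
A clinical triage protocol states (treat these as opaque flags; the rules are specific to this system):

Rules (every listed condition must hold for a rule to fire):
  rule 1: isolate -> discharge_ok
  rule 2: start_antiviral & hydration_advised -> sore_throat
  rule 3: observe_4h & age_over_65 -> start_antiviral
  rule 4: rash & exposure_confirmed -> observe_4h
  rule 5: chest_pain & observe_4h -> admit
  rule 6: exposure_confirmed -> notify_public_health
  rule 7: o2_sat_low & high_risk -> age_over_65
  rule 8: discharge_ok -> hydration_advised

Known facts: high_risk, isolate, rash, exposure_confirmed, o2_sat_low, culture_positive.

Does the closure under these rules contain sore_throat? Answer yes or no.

yes

Round 1 — rule 1, rule 4, rule 6, rule 7, derive discharge_ok, observe_4h, notify_public_health, age_over_65.
Round 2 — rule 3, rule 8, derive start_antiviral, hydration_advised.
Round 3 — rule 2, derive sore_throat.
sore_throat appears in round 3, so it is derivable.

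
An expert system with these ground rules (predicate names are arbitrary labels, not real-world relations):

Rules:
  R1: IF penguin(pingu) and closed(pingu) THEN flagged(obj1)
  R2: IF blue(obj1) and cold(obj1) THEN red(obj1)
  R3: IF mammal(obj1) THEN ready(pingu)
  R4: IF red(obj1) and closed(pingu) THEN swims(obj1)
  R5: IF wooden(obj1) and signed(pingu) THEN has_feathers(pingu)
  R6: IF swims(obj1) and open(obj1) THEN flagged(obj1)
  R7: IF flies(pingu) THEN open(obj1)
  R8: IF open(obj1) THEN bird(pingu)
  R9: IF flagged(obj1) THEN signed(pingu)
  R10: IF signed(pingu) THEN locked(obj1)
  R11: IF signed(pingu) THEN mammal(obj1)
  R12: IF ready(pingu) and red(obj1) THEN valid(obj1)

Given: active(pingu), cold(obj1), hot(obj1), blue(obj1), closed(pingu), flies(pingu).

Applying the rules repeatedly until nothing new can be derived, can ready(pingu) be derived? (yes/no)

Round 1 — R2, R7, derive red(obj1), open(obj1).
Round 2 — R4, R8, derive swims(obj1), bird(pingu).
Round 3 — R6, derive flagged(obj1).
Round 4 — R9, derive signed(pingu).
Round 5 — R10, R11, derive locked(obj1), mammal(obj1).
Round 6 — R3, derive ready(pingu).
Round 7 — R12, derive valid(obj1).
ready(pingu) appears in round 6, so it is derivable.

yes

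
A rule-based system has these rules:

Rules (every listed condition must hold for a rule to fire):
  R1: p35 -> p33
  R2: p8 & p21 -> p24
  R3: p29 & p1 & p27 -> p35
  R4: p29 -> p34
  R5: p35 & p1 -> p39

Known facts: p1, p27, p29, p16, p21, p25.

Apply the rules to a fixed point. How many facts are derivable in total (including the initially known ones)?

10

Round 1: R3 [p29 & p1 & p27 -> p35]; R4 [p29 -> p34]. New: p35, p34.
Round 2: R1 [p35 -> p33]; R5 [p35 & p1 -> p39]. New: p33, p39.
Closure: {p1, p16, p21, p25, p27, p29, p33, p34, p35, p39} — 10 facts.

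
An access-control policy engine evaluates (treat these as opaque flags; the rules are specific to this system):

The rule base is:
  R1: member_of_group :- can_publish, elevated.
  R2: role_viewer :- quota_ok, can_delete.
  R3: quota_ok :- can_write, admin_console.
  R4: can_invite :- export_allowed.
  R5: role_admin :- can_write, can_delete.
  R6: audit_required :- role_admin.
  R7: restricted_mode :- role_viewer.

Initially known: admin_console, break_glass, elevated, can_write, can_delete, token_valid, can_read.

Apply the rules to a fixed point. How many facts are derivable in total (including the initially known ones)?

Round 1: R3 [quota_ok :- can_write, admin_console.]; R5 [role_admin :- can_write, can_delete.]. New: quota_ok, role_admin.
Round 2: R2 [role_viewer :- quota_ok, can_delete.]; R6 [audit_required :- role_admin.]. New: role_viewer, audit_required.
Round 3: R7 [restricted_mode :- role_viewer.]. New: restricted_mode.
Closure: {admin_console, audit_required, break_glass, can_delete, can_read, can_write, elevated, quota_ok, restricted_mode, role_admin, role_viewer, token_valid} — 12 facts.

12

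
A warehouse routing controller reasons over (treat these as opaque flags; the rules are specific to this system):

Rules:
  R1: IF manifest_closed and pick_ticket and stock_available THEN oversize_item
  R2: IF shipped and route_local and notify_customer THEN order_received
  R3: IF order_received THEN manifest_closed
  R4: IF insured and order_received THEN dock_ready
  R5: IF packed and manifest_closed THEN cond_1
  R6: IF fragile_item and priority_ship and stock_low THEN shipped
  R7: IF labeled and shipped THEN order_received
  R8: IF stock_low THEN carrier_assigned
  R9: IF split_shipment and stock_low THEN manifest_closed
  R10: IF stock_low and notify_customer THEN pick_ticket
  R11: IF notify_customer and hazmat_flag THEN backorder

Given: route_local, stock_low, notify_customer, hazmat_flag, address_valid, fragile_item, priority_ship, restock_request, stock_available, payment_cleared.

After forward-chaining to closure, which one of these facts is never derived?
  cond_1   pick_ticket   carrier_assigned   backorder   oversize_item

cond_1

Round 1 — R6, R8, R10, R11, derive shipped, carrier_assigned, pick_ticket, backorder.
Round 2 — R2, derive order_received.
Round 3 — R3, derive manifest_closed.
Round 4 — R1, derive oversize_item.
Derived: carrier_assigned (round 1), pick_ticket (round 1), backorder (round 1), oversize_item (round 4). cond_1 never appears in any round.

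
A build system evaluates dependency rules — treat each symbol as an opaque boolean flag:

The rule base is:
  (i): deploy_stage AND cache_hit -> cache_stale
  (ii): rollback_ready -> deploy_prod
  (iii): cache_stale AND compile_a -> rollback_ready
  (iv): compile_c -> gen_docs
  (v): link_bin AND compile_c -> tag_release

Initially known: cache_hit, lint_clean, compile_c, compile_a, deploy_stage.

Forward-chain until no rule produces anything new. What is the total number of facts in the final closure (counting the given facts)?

Round 1: (i) [deploy_stage AND cache_hit -> cache_stale]; (iv) [compile_c -> gen_docs]. Adds cache_stale, gen_docs.
Round 2: (iii) [cache_stale AND compile_a -> rollback_ready]. Adds rollback_ready.
Round 3: (ii) [rollback_ready -> deploy_prod]. Adds deploy_prod.
Closure: {cache_hit, cache_stale, compile_a, compile_c, deploy_prod, deploy_stage, gen_docs, lint_clean, rollback_ready} — 9 facts.

9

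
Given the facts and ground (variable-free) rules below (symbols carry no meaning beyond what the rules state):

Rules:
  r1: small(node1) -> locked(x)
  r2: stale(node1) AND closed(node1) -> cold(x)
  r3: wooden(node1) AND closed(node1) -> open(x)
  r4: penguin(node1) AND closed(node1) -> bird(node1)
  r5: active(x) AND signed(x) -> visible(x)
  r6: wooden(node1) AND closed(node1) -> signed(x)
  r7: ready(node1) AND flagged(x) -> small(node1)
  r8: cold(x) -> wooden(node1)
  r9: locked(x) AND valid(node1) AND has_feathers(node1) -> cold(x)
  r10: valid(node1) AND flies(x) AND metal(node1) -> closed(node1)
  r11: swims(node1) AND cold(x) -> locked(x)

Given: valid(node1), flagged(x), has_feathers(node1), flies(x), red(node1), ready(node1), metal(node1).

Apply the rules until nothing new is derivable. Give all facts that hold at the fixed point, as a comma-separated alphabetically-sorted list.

Round 1 fires r7, r10, giving small(node1), closed(node1).
Round 2 fires r1, giving locked(x).
Round 3 fires r9, giving cold(x).
Round 4 fires r8, giving wooden(node1).
Round 5 fires r3, r6, giving open(x), signed(x).

closed(node1), cold(x), flagged(x), flies(x), has_feathers(node1), locked(x), metal(node1), open(x), ready(node1), red(node1), signed(x), small(node1), valid(node1), wooden(node1)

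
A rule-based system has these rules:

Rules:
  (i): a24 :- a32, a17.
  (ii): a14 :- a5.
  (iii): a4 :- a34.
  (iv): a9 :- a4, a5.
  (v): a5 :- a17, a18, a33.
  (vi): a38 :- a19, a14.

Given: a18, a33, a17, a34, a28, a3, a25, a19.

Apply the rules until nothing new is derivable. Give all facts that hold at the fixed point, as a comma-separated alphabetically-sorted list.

[1] (iii) [a4 :- a34.]; (v) [a5 :- a17, a18, a33.]. ⇒ new: a4, a5.
[2] (ii) [a14 :- a5.]; (iv) [a9 :- a4, a5.]. ⇒ new: a14, a9.
[3] (vi) [a38 :- a19, a14.]. ⇒ new: a38.

a14, a17, a18, a19, a25, a28, a3, a33, a34, a38, a4, a5, a9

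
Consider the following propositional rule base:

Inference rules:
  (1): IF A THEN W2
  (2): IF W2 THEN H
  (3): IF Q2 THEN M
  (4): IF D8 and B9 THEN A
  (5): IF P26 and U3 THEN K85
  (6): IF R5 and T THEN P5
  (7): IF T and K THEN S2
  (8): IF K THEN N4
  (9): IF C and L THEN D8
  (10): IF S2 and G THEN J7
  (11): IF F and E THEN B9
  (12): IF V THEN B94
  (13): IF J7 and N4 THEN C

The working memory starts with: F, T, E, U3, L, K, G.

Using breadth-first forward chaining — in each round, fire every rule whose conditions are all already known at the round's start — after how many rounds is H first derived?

7

Round 1 fires (7), (8), (11), giving S2, N4, B9.
Round 2 fires (10), giving J7.
Round 3 fires (13), giving C.
Round 4 fires (9), giving D8.
Round 5 fires (4), giving A.
Round 6 fires (1), giving W2.
Round 7 fires (2), giving H.
H first appears in round 7.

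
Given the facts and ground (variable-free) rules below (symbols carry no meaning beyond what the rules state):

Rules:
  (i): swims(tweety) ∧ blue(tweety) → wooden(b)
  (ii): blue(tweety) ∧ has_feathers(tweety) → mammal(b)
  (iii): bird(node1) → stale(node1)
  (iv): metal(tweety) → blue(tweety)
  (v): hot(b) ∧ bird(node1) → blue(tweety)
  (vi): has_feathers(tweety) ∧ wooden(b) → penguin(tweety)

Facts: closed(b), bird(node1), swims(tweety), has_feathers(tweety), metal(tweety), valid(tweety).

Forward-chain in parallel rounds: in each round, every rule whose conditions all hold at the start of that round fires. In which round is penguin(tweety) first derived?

Round 1: (iii) [bird(node1) → stale(node1)]; (iv) [metal(tweety) → blue(tweety)]. New: stale(node1), blue(tweety).
Round 2: (i) [swims(tweety) ∧ blue(tweety) → wooden(b)]; (ii) [blue(tweety) ∧ has_feathers(tweety) → mammal(b)]. New: wooden(b), mammal(b).
Round 3: (vi) [has_feathers(tweety) ∧ wooden(b) → penguin(tweety)]. New: penguin(tweety).
penguin(tweety) first appears in round 3.

3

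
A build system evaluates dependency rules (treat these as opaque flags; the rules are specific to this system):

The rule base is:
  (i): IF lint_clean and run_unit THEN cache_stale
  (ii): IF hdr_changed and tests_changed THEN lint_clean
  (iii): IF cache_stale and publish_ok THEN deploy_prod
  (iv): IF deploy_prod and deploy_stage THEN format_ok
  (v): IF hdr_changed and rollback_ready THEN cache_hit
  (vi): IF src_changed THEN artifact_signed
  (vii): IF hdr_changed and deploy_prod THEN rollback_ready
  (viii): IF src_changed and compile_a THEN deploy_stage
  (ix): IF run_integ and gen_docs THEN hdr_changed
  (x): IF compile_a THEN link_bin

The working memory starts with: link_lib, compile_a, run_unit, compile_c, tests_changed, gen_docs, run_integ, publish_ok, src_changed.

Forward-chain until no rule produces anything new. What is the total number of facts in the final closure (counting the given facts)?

Round 1: (vi) [IF src_changed THEN artifact_signed]; (viii) [IF src_changed and compile_a THEN deploy_stage]; (ix) [IF run_integ and gen_docs THEN hdr_changed]; (x) [IF compile_a THEN link_bin]. New: artifact_signed, deploy_stage, hdr_changed, link_bin.
Round 2: (ii) [IF hdr_changed and tests_changed THEN lint_clean]. New: lint_clean.
Round 3: (i) [IF lint_clean and run_unit THEN cache_stale]. New: cache_stale.
Round 4: (iii) [IF cache_stale and publish_ok THEN deploy_prod]. New: deploy_prod.
Round 5: (iv) [IF deploy_prod and deploy_stage THEN format_ok]; (vii) [IF hdr_changed and deploy_prod THEN rollback_ready]. New: format_ok, rollback_ready.
Round 6: (v) [IF hdr_changed and rollback_ready THEN cache_hit]. New: cache_hit.
Closure: {artifact_signed, cache_hit, cache_stale, compile_a, compile_c, deploy_prod, deploy_stage, format_ok, gen_docs, hdr_changed, link_bin, link_lib, lint_clean, publish_ok, rollback_ready, run_integ, run_unit, src_changed, tests_changed} — 19 facts.

19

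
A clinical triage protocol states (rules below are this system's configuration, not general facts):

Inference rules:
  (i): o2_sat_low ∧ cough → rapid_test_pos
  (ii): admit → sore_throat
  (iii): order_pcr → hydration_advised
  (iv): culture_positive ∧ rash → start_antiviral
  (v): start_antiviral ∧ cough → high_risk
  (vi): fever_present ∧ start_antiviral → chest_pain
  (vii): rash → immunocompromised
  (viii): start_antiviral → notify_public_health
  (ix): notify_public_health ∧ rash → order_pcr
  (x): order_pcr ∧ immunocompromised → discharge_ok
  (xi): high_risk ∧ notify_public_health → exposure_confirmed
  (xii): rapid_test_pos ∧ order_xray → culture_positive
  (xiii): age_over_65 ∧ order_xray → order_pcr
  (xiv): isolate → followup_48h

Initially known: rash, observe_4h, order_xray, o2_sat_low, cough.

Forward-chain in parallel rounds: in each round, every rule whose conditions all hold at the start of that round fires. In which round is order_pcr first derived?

5

[1] (i) [o2_sat_low ∧ cough → rapid_test_pos]; (vii) [rash → immunocompromised]. ⇒ new: rapid_test_pos, immunocompromised.
[2] (xii) [rapid_test_pos ∧ order_xray → culture_positive]. ⇒ new: culture_positive.
[3] (iv) [culture_positive ∧ rash → start_antiviral]. ⇒ new: start_antiviral.
[4] (v) [start_antiviral ∧ cough → high_risk]; (viii) [start_antiviral → notify_public_health]. ⇒ new: high_risk, notify_public_health.
[5] (ix) [notify_public_health ∧ rash → order_pcr]; (xi) [high_risk ∧ notify_public_health → exposure_confirmed]. ⇒ new: order_pcr, exposure_confirmed.
order_pcr first appears in round 5.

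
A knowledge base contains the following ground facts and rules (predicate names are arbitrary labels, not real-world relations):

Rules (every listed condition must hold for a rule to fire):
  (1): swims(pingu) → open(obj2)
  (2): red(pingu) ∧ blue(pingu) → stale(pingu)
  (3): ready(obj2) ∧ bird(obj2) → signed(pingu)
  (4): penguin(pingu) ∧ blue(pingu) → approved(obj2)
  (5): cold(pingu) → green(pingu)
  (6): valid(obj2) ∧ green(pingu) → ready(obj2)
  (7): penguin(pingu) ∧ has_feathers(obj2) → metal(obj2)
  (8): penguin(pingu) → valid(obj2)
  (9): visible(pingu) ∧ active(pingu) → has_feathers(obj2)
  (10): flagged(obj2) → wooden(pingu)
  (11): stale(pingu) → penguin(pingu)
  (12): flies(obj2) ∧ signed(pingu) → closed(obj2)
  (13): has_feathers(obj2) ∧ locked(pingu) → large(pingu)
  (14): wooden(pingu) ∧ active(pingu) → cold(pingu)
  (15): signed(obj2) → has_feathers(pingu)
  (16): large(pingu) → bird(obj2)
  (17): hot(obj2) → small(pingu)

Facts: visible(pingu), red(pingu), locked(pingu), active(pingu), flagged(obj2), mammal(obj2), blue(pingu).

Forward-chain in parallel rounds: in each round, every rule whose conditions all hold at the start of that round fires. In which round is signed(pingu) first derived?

5

Round 1 fires (2), (9), (10), giving stale(pingu), has_feathers(obj2), wooden(pingu).
Round 2 fires (11), (13), (14), giving penguin(pingu), large(pingu), cold(pingu).
Round 3 fires (4), (5), (7), (8), (16), giving approved(obj2), green(pingu), metal(obj2), valid(obj2), bird(obj2).
Round 4 fires (6), giving ready(obj2).
Round 5 fires (3), giving signed(pingu).
signed(pingu) first appears in round 5.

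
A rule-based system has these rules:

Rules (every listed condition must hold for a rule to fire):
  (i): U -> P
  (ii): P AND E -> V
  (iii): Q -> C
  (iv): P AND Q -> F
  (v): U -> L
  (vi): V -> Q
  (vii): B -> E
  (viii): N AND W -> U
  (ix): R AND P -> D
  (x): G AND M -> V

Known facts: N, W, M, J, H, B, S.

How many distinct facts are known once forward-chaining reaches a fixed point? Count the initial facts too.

Round 1 fires (vii), (viii), giving E, U.
Round 2 fires (i), (v), giving P, L.
Round 3 fires (ii), giving V.
Round 4 fires (vi), giving Q.
Round 5 fires (iii), (iv), giving C, F.
Closure: {B, C, E, F, H, J, L, M, N, P, Q, S, U, V, W} — 15 facts.

15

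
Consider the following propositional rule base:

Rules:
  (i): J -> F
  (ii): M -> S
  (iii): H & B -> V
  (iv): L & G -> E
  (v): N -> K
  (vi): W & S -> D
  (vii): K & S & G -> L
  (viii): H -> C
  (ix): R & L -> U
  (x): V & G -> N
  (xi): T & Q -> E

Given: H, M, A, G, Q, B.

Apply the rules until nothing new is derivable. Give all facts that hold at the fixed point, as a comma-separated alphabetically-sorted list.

A, B, C, E, G, H, K, L, M, N, Q, S, V

[1] (ii) [M -> S]; (iii) [H & B -> V]; (viii) [H -> C]. ⇒ new: S, V, C.
[2] (x) [V & G -> N]. ⇒ new: N.
[3] (v) [N -> K]. ⇒ new: K.
[4] (vii) [K & S & G -> L]. ⇒ new: L.
[5] (iv) [L & G -> E]. ⇒ new: E.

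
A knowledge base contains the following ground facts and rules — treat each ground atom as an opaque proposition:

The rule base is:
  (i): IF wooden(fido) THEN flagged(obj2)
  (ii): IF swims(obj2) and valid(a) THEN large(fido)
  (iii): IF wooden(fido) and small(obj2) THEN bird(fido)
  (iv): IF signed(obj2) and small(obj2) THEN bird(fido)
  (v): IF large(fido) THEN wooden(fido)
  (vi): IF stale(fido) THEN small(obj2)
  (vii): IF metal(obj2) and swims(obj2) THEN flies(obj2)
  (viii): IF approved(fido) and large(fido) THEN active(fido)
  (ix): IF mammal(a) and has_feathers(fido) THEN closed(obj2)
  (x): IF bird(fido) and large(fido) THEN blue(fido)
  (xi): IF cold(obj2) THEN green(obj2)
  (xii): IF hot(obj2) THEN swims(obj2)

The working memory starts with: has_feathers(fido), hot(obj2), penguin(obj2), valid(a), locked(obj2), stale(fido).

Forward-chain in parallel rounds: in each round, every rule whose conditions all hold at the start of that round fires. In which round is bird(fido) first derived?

4

Round 1: (vi) [IF stale(fido) THEN small(obj2)]; (xii) [IF hot(obj2) THEN swims(obj2)]. Adds small(obj2), swims(obj2).
Round 2: (ii) [IF swims(obj2) and valid(a) THEN large(fido)]. Adds large(fido).
Round 3: (v) [IF large(fido) THEN wooden(fido)]. Adds wooden(fido).
Round 4: (i) [IF wooden(fido) THEN flagged(obj2)]; (iii) [IF wooden(fido) and small(obj2) THEN bird(fido)]. Adds flagged(obj2), bird(fido).
bird(fido) first appears in round 4.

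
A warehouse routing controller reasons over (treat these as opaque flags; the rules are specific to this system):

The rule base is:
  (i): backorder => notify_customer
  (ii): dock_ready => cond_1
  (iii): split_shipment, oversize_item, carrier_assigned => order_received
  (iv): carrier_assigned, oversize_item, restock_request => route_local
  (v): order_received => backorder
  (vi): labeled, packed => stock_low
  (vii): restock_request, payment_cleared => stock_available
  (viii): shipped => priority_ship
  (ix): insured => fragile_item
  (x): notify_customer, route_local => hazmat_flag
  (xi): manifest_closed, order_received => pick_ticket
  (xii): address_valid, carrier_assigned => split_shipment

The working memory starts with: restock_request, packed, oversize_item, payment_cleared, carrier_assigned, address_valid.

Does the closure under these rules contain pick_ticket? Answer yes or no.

no

Round 1 — (iv), (vii), (xii), derive route_local, stock_available, split_shipment.
Round 2 — (iii), derive order_received.
Round 3 — (v), derive backorder.
Round 4 — (i), derive notify_customer.
Round 5 — (x), derive hazmat_flag.
Fixed point reached. pick_ticket is concluded only by (xi); (xi) needs manifest_closed (never derived).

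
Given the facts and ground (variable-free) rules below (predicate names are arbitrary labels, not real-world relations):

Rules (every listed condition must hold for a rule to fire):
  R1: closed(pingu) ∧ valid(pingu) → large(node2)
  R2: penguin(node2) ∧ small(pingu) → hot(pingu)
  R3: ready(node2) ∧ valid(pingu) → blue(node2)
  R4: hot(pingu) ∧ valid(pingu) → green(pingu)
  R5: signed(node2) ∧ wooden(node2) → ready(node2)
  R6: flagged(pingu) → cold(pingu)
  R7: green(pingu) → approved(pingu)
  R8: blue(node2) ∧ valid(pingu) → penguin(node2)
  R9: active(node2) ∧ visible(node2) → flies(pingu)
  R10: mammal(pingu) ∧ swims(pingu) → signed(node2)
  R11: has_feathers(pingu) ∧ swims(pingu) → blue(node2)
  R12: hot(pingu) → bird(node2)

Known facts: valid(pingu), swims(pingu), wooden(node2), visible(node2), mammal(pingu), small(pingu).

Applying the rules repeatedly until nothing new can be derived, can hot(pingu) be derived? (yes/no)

[1] R10 [mammal(pingu) ∧ swims(pingu) → signed(node2)]. ⇒ new: signed(node2).
[2] R5 [signed(node2) ∧ wooden(node2) → ready(node2)]. ⇒ new: ready(node2).
[3] R3 [ready(node2) ∧ valid(pingu) → blue(node2)]. ⇒ new: blue(node2).
[4] R8 [blue(node2) ∧ valid(pingu) → penguin(node2)]. ⇒ new: penguin(node2).
[5] R2 [penguin(node2) ∧ small(pingu) → hot(pingu)]. ⇒ new: hot(pingu).
[6] R4 [hot(pingu) ∧ valid(pingu) → green(pingu)]; R12 [hot(pingu) → bird(node2)]. ⇒ new: green(pingu), bird(node2).
[7] R7 [green(pingu) → approved(pingu)]. ⇒ new: approved(pingu).
hot(pingu) appears in round 5, so it is derivable.

yes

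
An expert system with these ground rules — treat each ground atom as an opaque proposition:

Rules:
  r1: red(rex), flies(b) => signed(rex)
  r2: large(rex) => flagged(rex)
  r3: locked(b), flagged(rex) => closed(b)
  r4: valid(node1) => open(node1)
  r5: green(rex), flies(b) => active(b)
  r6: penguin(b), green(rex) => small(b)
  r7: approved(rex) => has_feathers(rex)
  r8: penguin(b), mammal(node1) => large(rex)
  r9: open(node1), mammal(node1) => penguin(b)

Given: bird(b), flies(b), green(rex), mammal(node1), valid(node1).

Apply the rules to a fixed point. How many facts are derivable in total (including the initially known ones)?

[1] r4 [valid(node1) => open(node1)]; r5 [green(rex), flies(b) => active(b)]. ⇒ new: open(node1), active(b).
[2] r9 [open(node1), mammal(node1) => penguin(b)]. ⇒ new: penguin(b).
[3] r6 [penguin(b), green(rex) => small(b)]; r8 [penguin(b), mammal(node1) => large(rex)]. ⇒ new: small(b), large(rex).
[4] r2 [large(rex) => flagged(rex)]. ⇒ new: flagged(rex).
Closure: {active(b), bird(b), flagged(rex), flies(b), green(rex), large(rex), mammal(node1), open(node1), penguin(b), small(b), valid(node1)} — 11 facts.

11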